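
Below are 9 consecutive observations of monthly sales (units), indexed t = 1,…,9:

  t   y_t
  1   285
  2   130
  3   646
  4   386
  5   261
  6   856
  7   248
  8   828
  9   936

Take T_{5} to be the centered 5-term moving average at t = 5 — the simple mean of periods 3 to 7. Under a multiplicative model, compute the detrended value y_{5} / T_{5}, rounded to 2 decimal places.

Trend T_5 = (646 + 386 + 261 + 856 + 248) / 5 = 2397/5 = 479.4000
Ratio to trend: 261 / 479.4000 = 0.54

0.54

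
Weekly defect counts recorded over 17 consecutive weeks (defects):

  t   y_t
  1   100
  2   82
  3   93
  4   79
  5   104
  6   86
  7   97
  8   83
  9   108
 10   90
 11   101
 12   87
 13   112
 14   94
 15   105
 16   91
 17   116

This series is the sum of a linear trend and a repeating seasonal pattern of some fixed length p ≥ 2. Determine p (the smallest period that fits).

First differences y_{t+1} − y_t: -18, 11, -14, 25, -18, 11, -14, 25, -18, 11, …
The difference pattern repeats every 4 terms and not for any smaller step, so p = 4.

4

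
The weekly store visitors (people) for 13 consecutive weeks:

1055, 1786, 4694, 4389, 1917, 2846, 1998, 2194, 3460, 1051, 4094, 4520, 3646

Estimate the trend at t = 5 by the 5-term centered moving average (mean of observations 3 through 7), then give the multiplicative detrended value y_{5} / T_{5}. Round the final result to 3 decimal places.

Trend T_5 = (4694 + 4389 + 1917 + 2846 + 1998) / 5 = 15844/5 = 3168.80000
Ratio to trend: 1917 / 3168.80000 = 0.605

0.605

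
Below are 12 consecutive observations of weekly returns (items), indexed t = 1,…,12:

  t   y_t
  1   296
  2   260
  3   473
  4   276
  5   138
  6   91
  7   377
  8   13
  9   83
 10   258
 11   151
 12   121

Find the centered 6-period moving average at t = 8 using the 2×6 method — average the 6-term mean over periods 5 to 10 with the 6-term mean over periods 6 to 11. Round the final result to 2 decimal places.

Sum over 5–10: 138 + 91 + 377 + 13 + 83 + 258 = 960
Sum over 6–11: 91 + 377 + 13 + 83 + 258 + 151 = 973
CMA at t=8 = (960 + 973) / (2·6) = 1933 / 12 = 161.08

161.08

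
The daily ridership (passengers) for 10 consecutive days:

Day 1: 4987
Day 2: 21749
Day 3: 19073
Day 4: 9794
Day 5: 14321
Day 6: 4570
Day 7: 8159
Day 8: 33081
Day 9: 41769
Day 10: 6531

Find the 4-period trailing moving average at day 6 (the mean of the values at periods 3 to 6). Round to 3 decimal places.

Sum of periods 3–6: 19073 + 9794 + 14321 + 4570 = 47758
Divide by 4: 47758 / 4 = 11939.500

11939.500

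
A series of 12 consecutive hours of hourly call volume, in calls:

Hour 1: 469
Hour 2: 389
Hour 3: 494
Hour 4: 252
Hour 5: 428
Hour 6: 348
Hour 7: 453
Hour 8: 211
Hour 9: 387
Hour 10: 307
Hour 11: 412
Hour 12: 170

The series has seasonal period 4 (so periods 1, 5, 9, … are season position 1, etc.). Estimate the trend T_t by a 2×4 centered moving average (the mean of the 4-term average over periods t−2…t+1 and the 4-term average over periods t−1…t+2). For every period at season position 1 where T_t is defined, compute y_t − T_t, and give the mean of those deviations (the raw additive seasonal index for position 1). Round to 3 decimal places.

Season position 1 occurs at t = 5, 9 (where T_t is defined).
t=5: T_5 = 375.37500; y_5 − T_5 = 428 − 375.37500 = 52.62500
t=9: T_9 = 334.37500; y_9 − T_9 = 387 − 334.37500 = 52.62500
Mean deviation: (52.62500 + 52.62500) / 2 = 52.625

52.625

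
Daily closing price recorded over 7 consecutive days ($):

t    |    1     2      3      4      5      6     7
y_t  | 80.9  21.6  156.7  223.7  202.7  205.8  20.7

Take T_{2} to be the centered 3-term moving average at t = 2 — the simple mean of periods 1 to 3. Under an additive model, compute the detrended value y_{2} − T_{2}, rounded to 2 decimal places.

-64.80

Trend T_2 = (80.9 + 21.6 + 156.7) / 3 = 259.2/3 = 86.4000
Detrended value: 21.6 − 86.4000 = -64.80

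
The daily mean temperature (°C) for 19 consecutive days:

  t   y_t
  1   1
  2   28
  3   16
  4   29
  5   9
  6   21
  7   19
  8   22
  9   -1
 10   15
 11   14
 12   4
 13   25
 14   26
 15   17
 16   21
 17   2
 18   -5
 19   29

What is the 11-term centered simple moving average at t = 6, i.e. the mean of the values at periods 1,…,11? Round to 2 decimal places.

Sum of periods 1–11: 1 + 28 + 16 + 29 + 9 + 21 + 19 + 22 + (-1) + 15 + 14 = 173
Divide by 11: 173 / 11 = 15.73

15.73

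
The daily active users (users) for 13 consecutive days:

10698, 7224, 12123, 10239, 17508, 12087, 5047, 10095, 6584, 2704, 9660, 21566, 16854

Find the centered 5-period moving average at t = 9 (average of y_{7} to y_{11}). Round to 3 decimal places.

Sum of periods 7–11: 5047 + 10095 + 6584 + 2704 + 9660 = 34090
Divide by 5: 34090 / 5 = 6818.000

6818.000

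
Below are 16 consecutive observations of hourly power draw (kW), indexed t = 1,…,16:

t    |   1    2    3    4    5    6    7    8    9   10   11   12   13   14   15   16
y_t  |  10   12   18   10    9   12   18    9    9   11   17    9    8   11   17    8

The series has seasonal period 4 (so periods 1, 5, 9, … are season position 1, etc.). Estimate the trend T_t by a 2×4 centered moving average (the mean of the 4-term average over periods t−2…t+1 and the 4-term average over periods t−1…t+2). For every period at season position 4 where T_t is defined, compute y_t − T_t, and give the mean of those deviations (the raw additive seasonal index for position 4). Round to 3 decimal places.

Season position 4 occurs at t = 4, 8, 12 (where T_t is defined).
t=4: T_4 = 12.25000; y_4 − T_4 = 10 − 12.25000 = -2.25000
t=8: T_8 = 11.87500; y_8 − T_8 = 9 − 11.87500 = -2.87500
t=12: T_12 = 11.25000; y_12 − T_12 = 9 − 11.25000 = -2.25000
Mean deviation: (-2.25000 + -2.87500 + -2.25000) / 3 = -2.458

-2.458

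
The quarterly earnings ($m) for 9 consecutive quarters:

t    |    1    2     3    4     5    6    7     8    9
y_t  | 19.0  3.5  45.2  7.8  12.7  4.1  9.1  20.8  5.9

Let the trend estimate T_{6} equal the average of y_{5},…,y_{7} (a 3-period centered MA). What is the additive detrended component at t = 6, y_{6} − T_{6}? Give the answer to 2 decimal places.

Trend T_6 = (12.7 + 4.1 + 9.1) / 3 = 25.9/3 = 8.6333
Detrended value: 4.1 − 8.6333 = -4.53

-4.53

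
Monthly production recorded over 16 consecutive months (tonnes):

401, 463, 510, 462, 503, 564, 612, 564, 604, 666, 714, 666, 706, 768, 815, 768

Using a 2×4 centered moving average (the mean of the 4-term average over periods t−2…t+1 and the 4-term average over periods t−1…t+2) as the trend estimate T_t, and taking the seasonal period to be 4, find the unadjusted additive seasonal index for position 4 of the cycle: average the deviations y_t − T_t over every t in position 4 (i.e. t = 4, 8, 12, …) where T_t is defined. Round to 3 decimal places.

Season position 4 occurs at t = 4, 8, 12 (where T_t is defined).
t=4: T_4 = 497.12500; y_4 − T_4 = 462 − 497.12500 = -35.12500
t=8: T_8 = 598.75000; y_8 − T_8 = 564 − 598.75000 = -34.75000
t=12: T_12 = 700.75000; y_12 − T_12 = 666 − 700.75000 = -34.75000
Mean deviation: (-35.12500 + -34.75000 + -34.75000) / 3 = -34.875

-34.875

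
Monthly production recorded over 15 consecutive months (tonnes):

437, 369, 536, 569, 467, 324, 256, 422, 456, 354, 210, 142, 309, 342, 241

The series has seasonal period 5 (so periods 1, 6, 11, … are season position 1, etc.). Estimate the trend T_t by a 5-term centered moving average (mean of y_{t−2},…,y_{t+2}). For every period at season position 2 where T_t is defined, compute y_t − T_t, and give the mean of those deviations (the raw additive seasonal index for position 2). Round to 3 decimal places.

-129.200

Season position 2 occurs at t = 7, 12 (where T_t is defined).
t=7: T_7 = 385.00000; y_7 − T_7 = 256 − 385.00000 = -129.00000
t=12: T_12 = 271.40000; y_12 − T_12 = 142 − 271.40000 = -129.40000
Mean deviation: (-129.00000 + -129.40000) / 2 = -129.200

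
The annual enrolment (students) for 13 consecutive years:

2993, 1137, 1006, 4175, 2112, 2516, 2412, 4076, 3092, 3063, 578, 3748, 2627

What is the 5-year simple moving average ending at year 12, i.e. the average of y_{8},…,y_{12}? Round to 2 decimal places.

2911.40

Sum of periods 8–12: 4076 + 3092 + 3063 + 578 + 3748 = 14557
Divide by 5: 14557 / 5 = 2911.40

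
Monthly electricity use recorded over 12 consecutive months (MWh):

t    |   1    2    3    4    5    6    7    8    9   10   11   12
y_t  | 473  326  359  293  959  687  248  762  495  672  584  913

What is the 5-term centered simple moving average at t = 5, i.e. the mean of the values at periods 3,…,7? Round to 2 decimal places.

509.20

Sum of periods 3–7: 359 + 293 + 959 + 687 + 248 = 2546
Divide by 5: 2546 / 5 = 509.20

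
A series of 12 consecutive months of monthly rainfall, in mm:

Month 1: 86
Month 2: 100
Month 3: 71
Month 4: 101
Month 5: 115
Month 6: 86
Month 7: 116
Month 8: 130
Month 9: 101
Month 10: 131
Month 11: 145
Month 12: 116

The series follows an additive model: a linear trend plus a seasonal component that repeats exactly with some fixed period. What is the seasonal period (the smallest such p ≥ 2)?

First differences y_{t+1} − y_t: 14, -29, 30, 14, -29, 30, 14, -29, …
The difference pattern repeats every 3 terms and not for any smaller step, so p = 3.

3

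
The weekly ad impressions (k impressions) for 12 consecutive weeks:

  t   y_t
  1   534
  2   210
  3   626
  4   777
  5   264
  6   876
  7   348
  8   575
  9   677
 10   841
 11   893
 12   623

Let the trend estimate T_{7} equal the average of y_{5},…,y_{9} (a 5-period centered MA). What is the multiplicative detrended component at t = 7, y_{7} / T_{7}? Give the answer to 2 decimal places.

0.64

Trend T_7 = (264 + 876 + 348 + 575 + 677) / 5 = 2740/5 = 548.0000
Ratio to trend: 348 / 548.0000 = 0.64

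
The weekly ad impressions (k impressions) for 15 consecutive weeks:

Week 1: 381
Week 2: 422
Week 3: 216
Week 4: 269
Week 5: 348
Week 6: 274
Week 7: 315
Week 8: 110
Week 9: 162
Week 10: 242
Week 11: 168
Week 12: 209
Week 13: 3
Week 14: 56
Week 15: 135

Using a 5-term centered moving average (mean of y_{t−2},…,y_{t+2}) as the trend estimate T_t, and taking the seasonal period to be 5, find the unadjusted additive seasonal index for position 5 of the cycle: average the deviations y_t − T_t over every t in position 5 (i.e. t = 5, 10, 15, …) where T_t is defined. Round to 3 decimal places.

63.700

Season position 5 occurs at t = 5, 10 (where T_t is defined).
t=5: T_5 = 284.40000; y_5 − T_5 = 348 − 284.40000 = 63.60000
t=10: T_10 = 178.20000; y_10 − T_10 = 242 − 178.20000 = 63.80000
Mean deviation: (63.60000 + 63.80000) / 2 = 63.700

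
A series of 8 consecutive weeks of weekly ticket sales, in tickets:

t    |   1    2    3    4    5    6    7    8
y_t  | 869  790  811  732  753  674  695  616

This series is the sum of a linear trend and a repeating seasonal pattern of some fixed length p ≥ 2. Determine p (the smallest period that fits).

First differences y_{t+1} − y_t: -79, 21, -79, 21, -79, 21, …
The difference pattern repeats every 2 terms and not for any smaller step, so p = 2.

2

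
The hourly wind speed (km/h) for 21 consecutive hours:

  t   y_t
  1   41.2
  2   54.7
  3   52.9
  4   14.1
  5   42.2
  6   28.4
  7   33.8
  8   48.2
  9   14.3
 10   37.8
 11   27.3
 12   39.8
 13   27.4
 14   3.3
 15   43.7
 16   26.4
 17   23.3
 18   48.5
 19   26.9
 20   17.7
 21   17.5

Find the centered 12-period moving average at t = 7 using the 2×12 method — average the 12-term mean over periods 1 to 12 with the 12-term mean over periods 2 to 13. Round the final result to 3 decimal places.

35.650

Sum over 1–12: 41.2 + 54.7 + 52.9 + 14.1 + 42.2 + 28.4 + 33.8 + 48.2 + 14.3 + 37.8 + 27.3 + 39.8 = 434.7
Sum over 2–13: 54.7 + 52.9 + 14.1 + 42.2 + 28.4 + 33.8 + 48.2 + 14.3 + 37.8 + 27.3 + 39.8 + 27.4 = 420.9
CMA at t=7 = (434.7 + 420.9) / (2·12) = 855.6 / 24 = 35.650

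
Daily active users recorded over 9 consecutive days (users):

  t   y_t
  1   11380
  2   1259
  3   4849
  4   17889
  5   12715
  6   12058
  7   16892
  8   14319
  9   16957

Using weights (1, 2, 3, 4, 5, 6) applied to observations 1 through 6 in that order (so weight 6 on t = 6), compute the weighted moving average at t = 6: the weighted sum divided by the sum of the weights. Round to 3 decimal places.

Weighted sum: 1·11380 + 2·1259 + 3·4849 + 4·17889 + 5·12715 + 6·12058 = 11380 + 2518 + 14547 + 71556 + 63575 + 72348 = 235924
Weight total: 1 + 2 + 3 + 4 + 5 + 6 = 21
WMA = 235924 / 21 = 11234.476

11234.476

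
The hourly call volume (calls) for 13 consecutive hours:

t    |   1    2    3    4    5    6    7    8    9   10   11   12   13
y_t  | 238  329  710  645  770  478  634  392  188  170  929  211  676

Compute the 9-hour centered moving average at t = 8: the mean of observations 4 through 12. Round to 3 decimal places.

490.778

Sum of periods 4–12: 645 + 770 + 478 + 634 + 392 + 188 + 170 + 929 + 211 = 4417
Divide by 9: 4417 / 9 = 490.778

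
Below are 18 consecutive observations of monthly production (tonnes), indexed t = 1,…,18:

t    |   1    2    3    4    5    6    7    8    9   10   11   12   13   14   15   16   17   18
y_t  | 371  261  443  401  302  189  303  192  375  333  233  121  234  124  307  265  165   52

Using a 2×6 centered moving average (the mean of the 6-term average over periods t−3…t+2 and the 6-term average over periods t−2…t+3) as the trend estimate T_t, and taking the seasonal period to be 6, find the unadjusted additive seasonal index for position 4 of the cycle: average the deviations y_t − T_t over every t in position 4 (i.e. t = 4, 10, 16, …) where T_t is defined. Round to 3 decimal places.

79.042

Season position 4 occurs at t = 4, 10 (where T_t is defined).
t=4: T_4 = 322.16667; y_4 − T_4 = 401 − 322.16667 = 78.83333
t=10: T_10 = 253.75000; y_10 − T_10 = 333 − 253.75000 = 79.25000
Mean deviation: (78.83333 + 79.25000) / 2 = 79.042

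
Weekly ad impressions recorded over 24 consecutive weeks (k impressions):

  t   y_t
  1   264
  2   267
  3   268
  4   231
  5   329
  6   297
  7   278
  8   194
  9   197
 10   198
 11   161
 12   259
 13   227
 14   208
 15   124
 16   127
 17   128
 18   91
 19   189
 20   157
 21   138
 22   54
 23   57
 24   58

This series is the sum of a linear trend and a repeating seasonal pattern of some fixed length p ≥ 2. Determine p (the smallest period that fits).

First differences y_{t+1} − y_t: 3, 1, -37, 98, -32, -19, -84, 3, 1, -37, 98, -32, -19, -84, 3, 1, …
The difference pattern repeats every 7 terms and not for any smaller step, so p = 7.

7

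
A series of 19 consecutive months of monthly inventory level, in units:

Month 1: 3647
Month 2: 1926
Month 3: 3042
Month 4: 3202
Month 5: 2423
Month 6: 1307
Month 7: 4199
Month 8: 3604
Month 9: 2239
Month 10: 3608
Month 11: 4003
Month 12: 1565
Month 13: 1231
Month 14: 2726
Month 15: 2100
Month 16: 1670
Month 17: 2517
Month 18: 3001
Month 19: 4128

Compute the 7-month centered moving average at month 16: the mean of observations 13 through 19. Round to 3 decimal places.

2481.857

Sum of periods 13–19: 1231 + 2726 + 2100 + 1670 + 2517 + 3001 + 4128 = 17373
Divide by 7: 17373 / 7 = 2481.857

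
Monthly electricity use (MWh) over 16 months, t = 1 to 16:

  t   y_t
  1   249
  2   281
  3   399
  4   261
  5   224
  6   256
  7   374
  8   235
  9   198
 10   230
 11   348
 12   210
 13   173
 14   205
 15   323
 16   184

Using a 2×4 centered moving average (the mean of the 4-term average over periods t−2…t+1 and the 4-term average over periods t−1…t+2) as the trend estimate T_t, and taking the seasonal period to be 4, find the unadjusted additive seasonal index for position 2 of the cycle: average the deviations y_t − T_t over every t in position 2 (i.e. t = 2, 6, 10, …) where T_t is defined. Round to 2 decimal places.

-19.54

Season position 2 occurs at t = 6, 10, 14 (where T_t is defined).
t=6: T_6 = 275.5000; y_6 − T_6 = 256 − 275.5000 = -19.5000
t=10: T_10 = 249.6250; y_10 − T_10 = 230 − 249.6250 = -19.6250
t=14: T_14 = 224.5000; y_14 − T_14 = 205 − 224.5000 = -19.5000
Mean deviation: (-19.5000 + -19.6250 + -19.5000) / 3 = -19.54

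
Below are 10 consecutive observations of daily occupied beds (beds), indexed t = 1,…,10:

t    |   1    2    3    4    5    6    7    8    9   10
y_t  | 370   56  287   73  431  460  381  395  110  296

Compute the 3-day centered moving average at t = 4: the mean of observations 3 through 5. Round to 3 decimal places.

263.667

Sum of periods 3–5: 287 + 73 + 431 = 791
Divide by 3: 791 / 3 = 263.667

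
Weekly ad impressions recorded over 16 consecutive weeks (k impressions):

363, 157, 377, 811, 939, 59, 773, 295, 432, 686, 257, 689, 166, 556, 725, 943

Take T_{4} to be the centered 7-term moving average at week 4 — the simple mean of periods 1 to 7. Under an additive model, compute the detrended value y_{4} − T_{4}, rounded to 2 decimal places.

Trend T_4 = (363 + 157 + 377 + 811 + 939 + 59 + 773) / 7 = 3479/7 = 497.0000
Detrended value: 811 − 497.0000 = 314.00

314.00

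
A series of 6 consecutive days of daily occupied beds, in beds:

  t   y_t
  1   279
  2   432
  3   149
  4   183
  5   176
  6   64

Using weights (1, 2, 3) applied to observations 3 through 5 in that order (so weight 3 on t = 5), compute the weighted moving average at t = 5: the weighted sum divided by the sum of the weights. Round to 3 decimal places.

Weighted sum: 1·149 + 2·183 + 3·176 = 149 + 366 + 528 = 1043
Weight total: 1 + 2 + 3 = 6
WMA = 1043 / 6 = 173.833

173.833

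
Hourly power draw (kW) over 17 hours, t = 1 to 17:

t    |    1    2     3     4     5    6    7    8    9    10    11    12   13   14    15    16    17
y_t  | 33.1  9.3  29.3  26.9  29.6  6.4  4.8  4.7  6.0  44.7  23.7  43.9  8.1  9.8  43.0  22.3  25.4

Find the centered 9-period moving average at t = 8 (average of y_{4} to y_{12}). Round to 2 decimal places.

21.19

Sum of periods 4–12: 26.9 + 29.6 + 6.4 + 4.8 + 4.7 + 6.0 + 44.7 + 23.7 + 43.9 = 190.7
Divide by 9: 190.7 / 9 = 21.19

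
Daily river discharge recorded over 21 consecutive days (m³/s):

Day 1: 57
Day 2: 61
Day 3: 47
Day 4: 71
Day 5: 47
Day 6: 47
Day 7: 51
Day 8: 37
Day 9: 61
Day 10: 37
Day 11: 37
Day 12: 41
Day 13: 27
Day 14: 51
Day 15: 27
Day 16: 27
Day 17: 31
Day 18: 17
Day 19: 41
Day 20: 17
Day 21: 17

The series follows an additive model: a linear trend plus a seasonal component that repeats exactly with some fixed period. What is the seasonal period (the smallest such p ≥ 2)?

5

First differences y_{t+1} − y_t: 4, -14, 24, -24, 0, 4, -14, 24, -24, 0, 4, -14, …
The difference pattern repeats every 5 terms and not for any smaller step, so p = 5.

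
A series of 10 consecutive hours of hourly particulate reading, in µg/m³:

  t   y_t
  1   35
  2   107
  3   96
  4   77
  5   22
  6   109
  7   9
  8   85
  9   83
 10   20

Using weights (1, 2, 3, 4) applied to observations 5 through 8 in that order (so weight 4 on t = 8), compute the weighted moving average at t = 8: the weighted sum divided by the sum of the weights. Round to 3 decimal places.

60.700

Weighted sum: 1·22 + 2·109 + 3·9 + 4·85 = 22 + 218 + 27 + 340 = 607
Weight total: 1 + 2 + 3 + 4 = 10
WMA = 607 / 10 = 60.700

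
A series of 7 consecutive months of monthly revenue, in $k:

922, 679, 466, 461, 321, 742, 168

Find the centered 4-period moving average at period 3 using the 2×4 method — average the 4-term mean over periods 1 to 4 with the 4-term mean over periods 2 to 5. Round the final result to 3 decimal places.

Sum over 1–4: 922 + 679 + 466 + 461 = 2528
Sum over 2–5: 679 + 466 + 461 + 321 = 1927
CMA at t=3 = (2528 + 1927) / (2·4) = 4455 / 8 = 556.875

556.875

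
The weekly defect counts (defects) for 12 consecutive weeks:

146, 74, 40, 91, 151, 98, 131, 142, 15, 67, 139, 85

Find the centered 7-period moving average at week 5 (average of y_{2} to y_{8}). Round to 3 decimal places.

103.857

Sum of periods 2–8: 74 + 40 + 91 + 151 + 98 + 131 + 142 = 727
Divide by 7: 727 / 7 = 103.857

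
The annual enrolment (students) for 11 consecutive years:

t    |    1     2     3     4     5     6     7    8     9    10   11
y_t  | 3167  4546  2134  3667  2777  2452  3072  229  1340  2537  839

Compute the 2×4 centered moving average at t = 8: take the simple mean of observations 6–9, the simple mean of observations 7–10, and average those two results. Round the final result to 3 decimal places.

1783.875

Sum over 6–9: 2452 + 3072 + 229 + 1340 = 7093
Sum over 7–10: 3072 + 229 + 1340 + 2537 = 7178
CMA at t=8 = (7093 + 7178) / (2·4) = 14271 / 8 = 1783.875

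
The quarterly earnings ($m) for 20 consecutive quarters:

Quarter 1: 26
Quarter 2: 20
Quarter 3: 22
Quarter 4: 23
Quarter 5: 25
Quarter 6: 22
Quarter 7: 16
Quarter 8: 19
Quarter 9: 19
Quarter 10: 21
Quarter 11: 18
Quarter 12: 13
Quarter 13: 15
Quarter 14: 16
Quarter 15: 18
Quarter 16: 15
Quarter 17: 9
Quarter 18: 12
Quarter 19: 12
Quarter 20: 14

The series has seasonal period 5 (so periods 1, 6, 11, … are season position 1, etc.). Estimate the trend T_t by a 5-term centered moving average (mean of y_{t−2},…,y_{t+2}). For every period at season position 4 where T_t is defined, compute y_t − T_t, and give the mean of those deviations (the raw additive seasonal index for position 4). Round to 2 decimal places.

Season position 4 occurs at t = 4, 9, 14 (where T_t is defined).
t=4: T_4 = 22.4000; y_4 − T_4 = 23 − 22.4000 = 0.6000
t=9: T_9 = 18.6000; y_9 − T_9 = 19 − 18.6000 = 0.4000
t=14: T_14 = 15.4000; y_14 − T_14 = 16 − 15.4000 = 0.6000
Mean deviation: (0.6000 + 0.4000 + 0.6000) / 3 = 0.53

0.53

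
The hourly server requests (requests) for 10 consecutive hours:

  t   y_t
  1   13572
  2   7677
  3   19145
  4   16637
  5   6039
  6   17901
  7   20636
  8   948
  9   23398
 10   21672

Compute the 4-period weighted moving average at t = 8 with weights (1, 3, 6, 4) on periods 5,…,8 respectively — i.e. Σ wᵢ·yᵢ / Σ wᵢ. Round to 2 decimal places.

13382.14

Weighted sum: 1·6039 + 3·17901 + 6·20636 + 4·948 = 6039 + 53703 + 123816 + 3792 = 187350
Weight total: 1 + 3 + 6 + 4 = 14
WMA = 187350 / 14 = 13382.14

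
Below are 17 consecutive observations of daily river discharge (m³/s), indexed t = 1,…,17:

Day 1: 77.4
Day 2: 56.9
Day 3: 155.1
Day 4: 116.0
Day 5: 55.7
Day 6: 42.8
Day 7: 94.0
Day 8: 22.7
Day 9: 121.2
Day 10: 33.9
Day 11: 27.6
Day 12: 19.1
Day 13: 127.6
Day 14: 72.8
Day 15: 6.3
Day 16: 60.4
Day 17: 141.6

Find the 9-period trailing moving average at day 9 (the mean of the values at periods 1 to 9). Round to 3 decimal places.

Sum of periods 1–9: 77.4 + 56.9 + 155.1 + 116.0 + 55.7 + 42.8 + 94.0 + 22.7 + 121.2 = 741.8
Divide by 9: 741.8 / 9 = 82.422

82.422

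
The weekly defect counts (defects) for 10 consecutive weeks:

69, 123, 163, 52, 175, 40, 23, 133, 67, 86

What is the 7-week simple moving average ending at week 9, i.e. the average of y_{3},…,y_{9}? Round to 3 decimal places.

93.286

Sum of periods 3–9: 163 + 52 + 175 + 40 + 23 + 133 + 67 = 653
Divide by 7: 653 / 7 = 93.286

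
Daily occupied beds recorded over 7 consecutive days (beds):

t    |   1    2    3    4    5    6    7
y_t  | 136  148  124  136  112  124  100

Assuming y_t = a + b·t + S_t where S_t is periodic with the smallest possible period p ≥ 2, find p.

First differences y_{t+1} − y_t: 12, -24, 12, -24, 12, -24, …
The difference pattern repeats every 2 terms and not for any smaller step, so p = 2.

2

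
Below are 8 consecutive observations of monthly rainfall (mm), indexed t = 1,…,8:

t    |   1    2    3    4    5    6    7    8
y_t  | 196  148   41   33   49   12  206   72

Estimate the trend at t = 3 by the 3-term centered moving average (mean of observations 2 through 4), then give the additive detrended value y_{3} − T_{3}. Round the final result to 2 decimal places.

Trend T_3 = (148 + 41 + 33) / 3 = 222/3 = 74.0000
Detrended value: 41 − 74.0000 = -33.00

-33.00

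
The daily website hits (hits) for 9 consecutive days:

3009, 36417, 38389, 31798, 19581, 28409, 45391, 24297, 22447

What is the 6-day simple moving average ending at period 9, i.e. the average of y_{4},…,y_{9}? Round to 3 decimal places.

Sum of periods 4–9: 31798 + 19581 + 28409 + 45391 + 24297 + 22447 = 171923
Divide by 6: 171923 / 6 = 28653.833

28653.833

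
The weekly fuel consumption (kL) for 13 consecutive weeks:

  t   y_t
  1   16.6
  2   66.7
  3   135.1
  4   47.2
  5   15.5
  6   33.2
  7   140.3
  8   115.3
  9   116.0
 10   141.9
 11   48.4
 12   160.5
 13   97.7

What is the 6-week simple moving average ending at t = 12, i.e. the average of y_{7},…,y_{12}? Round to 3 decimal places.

Sum of periods 7–12: 140.3 + 115.3 + 116.0 + 141.9 + 48.4 + 160.5 = 722.4
Divide by 6: 722.4 / 6 = 120.400

120.400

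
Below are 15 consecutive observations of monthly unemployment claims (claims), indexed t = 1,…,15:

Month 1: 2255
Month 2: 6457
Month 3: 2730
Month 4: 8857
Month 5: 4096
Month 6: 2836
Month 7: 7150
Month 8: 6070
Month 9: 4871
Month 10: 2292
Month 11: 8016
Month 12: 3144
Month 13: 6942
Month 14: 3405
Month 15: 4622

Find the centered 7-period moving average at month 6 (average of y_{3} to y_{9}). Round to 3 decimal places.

Sum of periods 3–9: 2730 + 8857 + 4096 + 2836 + 7150 + 6070 + 4871 = 36610
Divide by 7: 36610 / 7 = 5230.000

5230.000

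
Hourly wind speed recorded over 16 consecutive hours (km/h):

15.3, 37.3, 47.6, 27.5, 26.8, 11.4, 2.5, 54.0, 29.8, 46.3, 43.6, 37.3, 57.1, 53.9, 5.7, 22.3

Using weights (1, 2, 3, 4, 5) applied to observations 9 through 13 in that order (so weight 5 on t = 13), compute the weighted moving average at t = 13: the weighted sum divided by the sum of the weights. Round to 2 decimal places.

45.86

Weighted sum: 1·29.8 + 2·46.3 + 3·43.6 + 4·37.3 + 5·57.1 = 29.8 + 92.6 + 130.8 + 149.2 + 285.5 = 687.9
Weight total: 1 + 2 + 3 + 4 + 5 = 15
WMA = 687.9 / 15 = 45.86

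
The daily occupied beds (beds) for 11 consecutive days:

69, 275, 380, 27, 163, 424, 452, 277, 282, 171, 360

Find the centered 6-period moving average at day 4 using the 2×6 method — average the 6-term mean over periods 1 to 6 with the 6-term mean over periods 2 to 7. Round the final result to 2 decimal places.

Sum over 1–6: 69 + 275 + 380 + 27 + 163 + 424 = 1338
Sum over 2–7: 275 + 380 + 27 + 163 + 424 + 452 = 1721
CMA at t=4 = (1338 + 1721) / (2·6) = 3059 / 12 = 254.92

254.92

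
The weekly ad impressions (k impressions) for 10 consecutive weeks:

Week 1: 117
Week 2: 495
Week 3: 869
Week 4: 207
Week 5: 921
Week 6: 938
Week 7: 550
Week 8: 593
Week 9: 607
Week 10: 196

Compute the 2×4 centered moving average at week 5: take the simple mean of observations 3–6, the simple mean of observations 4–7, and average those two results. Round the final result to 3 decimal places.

Sum over 3–6: 869 + 207 + 921 + 938 = 2935
Sum over 4–7: 207 + 921 + 938 + 550 = 2616
CMA at t=5 = (2935 + 2616) / (2·4) = 5551 / 8 = 693.875

693.875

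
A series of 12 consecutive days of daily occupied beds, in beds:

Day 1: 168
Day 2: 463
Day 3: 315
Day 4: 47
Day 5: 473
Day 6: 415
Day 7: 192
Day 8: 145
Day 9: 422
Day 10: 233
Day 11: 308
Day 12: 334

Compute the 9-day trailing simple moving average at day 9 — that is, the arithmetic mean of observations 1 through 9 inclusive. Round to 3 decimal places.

Sum of periods 1–9: 168 + 463 + 315 + 47 + 473 + 415 + 192 + 145 + 422 = 2640
Divide by 9: 2640 / 9 = 293.333

293.333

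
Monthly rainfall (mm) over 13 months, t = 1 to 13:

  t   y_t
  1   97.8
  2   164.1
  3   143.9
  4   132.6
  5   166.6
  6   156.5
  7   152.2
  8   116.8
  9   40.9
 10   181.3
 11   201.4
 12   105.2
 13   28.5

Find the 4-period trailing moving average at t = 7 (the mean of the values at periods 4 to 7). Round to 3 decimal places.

Sum of periods 4–7: 132.6 + 166.6 + 156.5 + 152.2 = 607.9
Divide by 4: 607.9 / 4 = 151.975

151.975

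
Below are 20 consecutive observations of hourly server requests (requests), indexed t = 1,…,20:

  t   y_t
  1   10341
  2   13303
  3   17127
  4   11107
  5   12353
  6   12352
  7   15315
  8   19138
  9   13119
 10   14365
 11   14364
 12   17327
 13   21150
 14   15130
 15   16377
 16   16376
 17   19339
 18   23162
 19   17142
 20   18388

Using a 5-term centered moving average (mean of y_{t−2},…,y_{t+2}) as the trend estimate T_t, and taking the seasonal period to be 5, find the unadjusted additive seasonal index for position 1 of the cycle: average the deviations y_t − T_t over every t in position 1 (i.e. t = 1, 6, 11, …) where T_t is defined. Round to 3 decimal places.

-1700.933

Season position 1 occurs at t = 6, 11, 16 (where T_t is defined).
t=6: T_6 = 14053.00000; y_6 − T_6 = 12352 − 14053.00000 = -1701.00000
t=11: T_11 = 16065.00000; y_11 − T_11 = 14364 − 16065.00000 = -1701.00000
t=16: T_16 = 18076.80000; y_16 − T_16 = 16376 − 18076.80000 = -1700.80000
Mean deviation: (-1701.00000 + -1701.00000 + -1700.80000) / 3 = -1700.933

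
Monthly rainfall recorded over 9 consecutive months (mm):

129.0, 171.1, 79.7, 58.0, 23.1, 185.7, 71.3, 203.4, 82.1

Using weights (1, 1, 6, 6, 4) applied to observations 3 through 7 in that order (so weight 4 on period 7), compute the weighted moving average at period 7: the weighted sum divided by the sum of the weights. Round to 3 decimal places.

93.094

Weighted sum: 1·79.7 + 1·58.0 + 6·23.1 + 6·185.7 + 4·71.3 = 79.7 + 58.0 + 138.6 + 1114.2 + 285.2 = 1675.7
Weight total: 1 + 1 + 6 + 6 + 4 = 18
WMA = 1675.7 / 18 = 93.094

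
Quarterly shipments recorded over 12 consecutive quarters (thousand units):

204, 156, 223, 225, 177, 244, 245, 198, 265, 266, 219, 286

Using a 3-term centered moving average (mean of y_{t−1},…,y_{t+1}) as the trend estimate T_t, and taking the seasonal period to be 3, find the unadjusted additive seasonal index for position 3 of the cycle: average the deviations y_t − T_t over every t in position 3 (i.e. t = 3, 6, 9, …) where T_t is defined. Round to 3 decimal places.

Season position 3 occurs at t = 3, 6, 9 (where T_t is defined).
t=3: T_3 = 201.33333; y_3 − T_3 = 223 − 201.33333 = 21.66667
t=6: T_6 = 222.00000; y_6 − T_6 = 244 − 222.00000 = 22.00000
t=9: T_9 = 243.00000; y_9 − T_9 = 265 − 243.00000 = 22.00000
Mean deviation: (21.66667 + 22.00000 + 22.00000) / 3 = 21.889

21.889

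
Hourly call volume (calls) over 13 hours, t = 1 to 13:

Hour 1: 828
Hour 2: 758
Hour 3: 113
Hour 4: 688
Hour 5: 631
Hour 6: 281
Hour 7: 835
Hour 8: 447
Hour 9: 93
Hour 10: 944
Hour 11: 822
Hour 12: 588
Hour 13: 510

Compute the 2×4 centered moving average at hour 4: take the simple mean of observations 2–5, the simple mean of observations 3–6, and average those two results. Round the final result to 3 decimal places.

487.875

Sum over 2–5: 758 + 113 + 688 + 631 = 2190
Sum over 3–6: 113 + 688 + 631 + 281 = 1713
CMA at t=4 = (2190 + 1713) / (2·4) = 3903 / 8 = 487.875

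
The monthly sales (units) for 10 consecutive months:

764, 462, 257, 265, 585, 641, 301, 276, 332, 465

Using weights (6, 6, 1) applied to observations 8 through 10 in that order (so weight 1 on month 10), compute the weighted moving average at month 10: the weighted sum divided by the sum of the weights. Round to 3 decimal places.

316.385

Weighted sum: 6·276 + 6·332 + 1·465 = 1656 + 1992 + 465 = 4113
Weight total: 6 + 6 + 1 = 13
WMA = 4113 / 13 = 316.385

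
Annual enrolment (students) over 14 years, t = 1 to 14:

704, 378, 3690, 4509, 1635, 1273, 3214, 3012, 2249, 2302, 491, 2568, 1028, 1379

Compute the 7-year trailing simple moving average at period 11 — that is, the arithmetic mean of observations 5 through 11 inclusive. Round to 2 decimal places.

Sum of periods 5–11: 1635 + 1273 + 3214 + 3012 + 2249 + 2302 + 491 = 14176
Divide by 7: 14176 / 7 = 2025.14

2025.14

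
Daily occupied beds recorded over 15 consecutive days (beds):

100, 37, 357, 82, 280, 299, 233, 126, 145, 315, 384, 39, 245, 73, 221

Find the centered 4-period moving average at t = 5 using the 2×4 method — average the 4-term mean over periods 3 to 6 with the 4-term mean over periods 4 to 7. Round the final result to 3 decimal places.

Sum over 3–6: 357 + 82 + 280 + 299 = 1018
Sum over 4–7: 82 + 280 + 299 + 233 = 894
CMA at t=5 = (1018 + 894) / (2·4) = 1912 / 8 = 239.000

239.000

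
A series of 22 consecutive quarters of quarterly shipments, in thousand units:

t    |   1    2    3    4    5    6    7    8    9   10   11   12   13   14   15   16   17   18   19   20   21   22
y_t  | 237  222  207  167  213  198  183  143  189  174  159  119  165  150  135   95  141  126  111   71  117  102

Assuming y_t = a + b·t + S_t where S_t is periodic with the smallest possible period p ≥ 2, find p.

First differences y_{t+1} − y_t: -15, -15, -40, 46, -15, -15, -40, 46, -15, -15, …
The difference pattern repeats every 4 terms and not for any smaller step, so p = 4.

4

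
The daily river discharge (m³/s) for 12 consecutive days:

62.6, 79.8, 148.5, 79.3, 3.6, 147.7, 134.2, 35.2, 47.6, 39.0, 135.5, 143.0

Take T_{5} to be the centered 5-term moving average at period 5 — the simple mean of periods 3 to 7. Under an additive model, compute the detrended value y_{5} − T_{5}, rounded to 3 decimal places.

-99.060

Trend T_5 = (148.5 + 79.3 + 3.6 + 147.7 + 134.2) / 5 = 513.3/5 = 102.66000
Detrended value: 3.6 − 102.66000 = -99.060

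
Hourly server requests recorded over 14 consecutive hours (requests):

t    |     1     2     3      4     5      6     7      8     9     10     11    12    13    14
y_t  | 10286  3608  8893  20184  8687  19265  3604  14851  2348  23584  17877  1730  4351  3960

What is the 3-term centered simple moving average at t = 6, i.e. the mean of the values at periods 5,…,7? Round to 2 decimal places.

Sum of periods 5–7: 8687 + 19265 + 3604 = 31556
Divide by 3: 31556 / 3 = 10518.67

10518.67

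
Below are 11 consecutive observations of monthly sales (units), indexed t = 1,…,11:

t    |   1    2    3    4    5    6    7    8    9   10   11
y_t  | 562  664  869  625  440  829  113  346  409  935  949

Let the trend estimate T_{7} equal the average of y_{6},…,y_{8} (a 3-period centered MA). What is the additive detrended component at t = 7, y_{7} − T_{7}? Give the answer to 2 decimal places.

Trend T_7 = (829 + 113 + 346) / 3 = 1288/3 = 429.3333
Detrended value: 113 − 429.3333 = -316.33

-316.33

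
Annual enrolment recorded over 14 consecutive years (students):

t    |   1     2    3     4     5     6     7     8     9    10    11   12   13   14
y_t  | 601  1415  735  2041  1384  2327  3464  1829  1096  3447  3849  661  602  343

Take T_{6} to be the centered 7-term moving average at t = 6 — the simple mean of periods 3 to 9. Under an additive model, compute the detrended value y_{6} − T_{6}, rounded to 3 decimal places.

487.571

Trend T_6 = (735 + 2041 + 1384 + 2327 + 3464 + 1829 + 1096) / 7 = 12876/7 = 1839.42857
Detrended value: 2327 − 1839.42857 = 487.571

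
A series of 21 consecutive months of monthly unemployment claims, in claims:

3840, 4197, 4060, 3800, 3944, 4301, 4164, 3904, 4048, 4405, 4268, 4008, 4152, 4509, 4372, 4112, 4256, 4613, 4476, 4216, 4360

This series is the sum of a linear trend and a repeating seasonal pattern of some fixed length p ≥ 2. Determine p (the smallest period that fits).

4

First differences y_{t+1} − y_t: 357, -137, -260, 144, 357, -137, -260, 144, 357, -137, …
The difference pattern repeats every 4 terms and not for any smaller step, so p = 4.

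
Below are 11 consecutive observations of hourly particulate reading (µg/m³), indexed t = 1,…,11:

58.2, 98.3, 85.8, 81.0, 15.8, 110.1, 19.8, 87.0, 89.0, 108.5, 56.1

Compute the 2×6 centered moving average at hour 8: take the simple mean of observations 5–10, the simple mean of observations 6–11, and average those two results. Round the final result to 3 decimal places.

75.058

Sum over 5–10: 15.8 + 110.1 + 19.8 + 87.0 + 89.0 + 108.5 = 430.2
Sum over 6–11: 110.1 + 19.8 + 87.0 + 89.0 + 108.5 + 56.1 = 470.5
CMA at t=8 = (430.2 + 470.5) / (2·6) = 900.7 / 12 = 75.058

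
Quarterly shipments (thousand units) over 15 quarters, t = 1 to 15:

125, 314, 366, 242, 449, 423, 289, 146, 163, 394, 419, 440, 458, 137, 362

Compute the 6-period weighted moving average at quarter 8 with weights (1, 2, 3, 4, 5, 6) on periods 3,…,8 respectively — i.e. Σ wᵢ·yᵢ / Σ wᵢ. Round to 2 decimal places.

295.71

Weighted sum: 1·366 + 2·242 + 3·449 + 4·423 + 5·289 + 6·146 = 366 + 484 + 1347 + 1692 + 1445 + 876 = 6210
Weight total: 1 + 2 + 3 + 4 + 5 + 6 = 21
WMA = 6210 / 21 = 295.71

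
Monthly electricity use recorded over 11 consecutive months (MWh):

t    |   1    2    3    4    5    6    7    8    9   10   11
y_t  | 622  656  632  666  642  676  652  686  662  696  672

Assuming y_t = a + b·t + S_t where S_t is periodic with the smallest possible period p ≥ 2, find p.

First differences y_{t+1} − y_t: 34, -24, 34, -24, 34, -24, …
The difference pattern repeats every 2 terms and not for any smaller step, so p = 2.

2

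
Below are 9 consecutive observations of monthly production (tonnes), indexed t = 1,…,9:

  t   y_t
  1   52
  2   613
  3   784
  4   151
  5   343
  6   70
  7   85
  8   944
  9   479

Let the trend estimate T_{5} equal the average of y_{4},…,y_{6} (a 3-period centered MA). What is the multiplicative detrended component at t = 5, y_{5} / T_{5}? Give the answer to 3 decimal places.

Trend T_5 = (151 + 343 + 70) / 3 = 564/3 = 188.00000
Ratio to trend: 343 / 188.00000 = 1.824

1.824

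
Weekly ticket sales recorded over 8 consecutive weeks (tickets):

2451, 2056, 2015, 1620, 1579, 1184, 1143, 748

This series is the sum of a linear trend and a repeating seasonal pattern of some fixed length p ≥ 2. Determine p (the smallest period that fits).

2

First differences y_{t+1} − y_t: -395, -41, -395, -41, -395, -41, …
The difference pattern repeats every 2 terms and not for any smaller step, so p = 2.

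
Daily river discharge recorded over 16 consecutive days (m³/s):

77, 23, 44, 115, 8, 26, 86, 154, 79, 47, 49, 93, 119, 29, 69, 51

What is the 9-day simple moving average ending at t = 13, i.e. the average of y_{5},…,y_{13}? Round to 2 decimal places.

Sum of periods 5–13: 8 + 26 + 86 + 154 + 79 + 47 + 49 + 93 + 119 = 661
Divide by 9: 661 / 9 = 73.44

73.44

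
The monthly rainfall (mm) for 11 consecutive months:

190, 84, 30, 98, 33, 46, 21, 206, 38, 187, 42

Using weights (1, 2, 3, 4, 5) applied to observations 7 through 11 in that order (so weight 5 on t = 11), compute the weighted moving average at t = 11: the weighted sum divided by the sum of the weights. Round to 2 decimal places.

100.33

Weighted sum: 1·21 + 2·206 + 3·38 + 4·187 + 5·42 = 21 + 412 + 114 + 748 + 210 = 1505
Weight total: 1 + 2 + 3 + 4 + 5 = 15
WMA = 1505 / 15 = 100.33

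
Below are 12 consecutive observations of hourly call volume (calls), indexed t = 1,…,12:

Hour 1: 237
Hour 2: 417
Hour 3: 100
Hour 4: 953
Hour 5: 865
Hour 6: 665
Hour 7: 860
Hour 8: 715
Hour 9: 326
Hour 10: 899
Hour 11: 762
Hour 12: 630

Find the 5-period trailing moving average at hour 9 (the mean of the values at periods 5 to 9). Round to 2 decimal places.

686.20

Sum of periods 5–9: 865 + 665 + 860 + 715 + 326 = 3431
Divide by 5: 3431 / 5 = 686.20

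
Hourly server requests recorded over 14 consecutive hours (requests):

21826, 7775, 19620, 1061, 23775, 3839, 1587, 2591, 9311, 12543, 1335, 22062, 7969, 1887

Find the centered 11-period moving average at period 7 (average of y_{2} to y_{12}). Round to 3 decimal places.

Sum of periods 2–12: 7775 + 19620 + 1061 + 23775 + 3839 + 1587 + 2591 + 9311 + 12543 + 1335 + 22062 = 105499
Divide by 11: 105499 / 11 = 9590.818

9590.818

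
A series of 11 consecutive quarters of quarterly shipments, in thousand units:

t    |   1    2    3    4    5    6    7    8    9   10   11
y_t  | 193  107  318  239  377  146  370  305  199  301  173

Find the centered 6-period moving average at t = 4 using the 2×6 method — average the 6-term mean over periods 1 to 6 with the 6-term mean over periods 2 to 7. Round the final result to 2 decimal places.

244.75

Sum over 1–6: 193 + 107 + 318 + 239 + 377 + 146 = 1380
Sum over 2–7: 107 + 318 + 239 + 377 + 146 + 370 = 1557
CMA at t=4 = (1380 + 1557) / (2·6) = 2937 / 12 = 244.75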